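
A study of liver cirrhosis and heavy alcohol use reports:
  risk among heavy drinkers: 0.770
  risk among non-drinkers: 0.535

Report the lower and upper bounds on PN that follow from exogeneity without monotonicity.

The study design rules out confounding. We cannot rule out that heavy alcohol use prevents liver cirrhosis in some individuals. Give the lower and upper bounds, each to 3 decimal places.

0.305 ≤ PN ≤ 0.604

Let p₁ = 0.77, p₀ = 0.535.
Under exogeneity alone the bounds on PN are max{0,(p₁−p₀)/p₁} ≤ PN ≤ min{1,(1−p₀)/p₁}.
  lower = (p₁ − p₀)/p₁ = 0.235 / 0.77 ≈ 0.3052
  upper = min{1, (1 − p₀)/p₁} = 0.465 / 0.77 ≈ 0.6039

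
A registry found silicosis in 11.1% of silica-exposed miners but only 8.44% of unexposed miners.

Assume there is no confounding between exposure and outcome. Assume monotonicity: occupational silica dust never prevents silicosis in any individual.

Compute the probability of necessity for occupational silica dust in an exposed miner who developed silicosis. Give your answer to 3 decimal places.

p₁ = 0.111, p₀ = 0.0844.
Under exogeneity and monotonicity, PN = (p₁ − p₀) / p₁.
PN = (0.111 − 0.0844) / 0.111 = 0.0266 / 0.111 ≈ 0.2396

PN ≈ 0.240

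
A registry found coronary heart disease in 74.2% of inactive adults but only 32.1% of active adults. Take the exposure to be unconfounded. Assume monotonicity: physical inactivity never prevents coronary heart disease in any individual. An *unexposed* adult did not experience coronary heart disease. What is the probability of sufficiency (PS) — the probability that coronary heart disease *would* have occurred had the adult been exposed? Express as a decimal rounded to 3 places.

PS ≈ 0.620

p₁ = 0.742, p₀ = 0.321.
Under exogeneity and monotonicity, PS = (p₁ − p₀) / (1 − p₀).
PS = (0.742 − 0.321) / (1 − 0.321) = 0.421 / 0.679 ≈ 0.6200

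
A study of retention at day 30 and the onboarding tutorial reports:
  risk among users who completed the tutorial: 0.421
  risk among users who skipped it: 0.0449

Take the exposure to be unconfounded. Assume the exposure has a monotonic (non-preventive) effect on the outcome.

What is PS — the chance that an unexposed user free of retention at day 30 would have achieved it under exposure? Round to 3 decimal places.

Let p₁ = 0.421, p₀ = 0.0449.
Under exogeneity and monotonicity, PS = (p₁ − p₀) / (1 − p₀).
PS = (0.421 − 0.0449) / (1 − 0.0449) = 0.3761 / 0.9551 ≈ 0.3938

PS ≈ 0.394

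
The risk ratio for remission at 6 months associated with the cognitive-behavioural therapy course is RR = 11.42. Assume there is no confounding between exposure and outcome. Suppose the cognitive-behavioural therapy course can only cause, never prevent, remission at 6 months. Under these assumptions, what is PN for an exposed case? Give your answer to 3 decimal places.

Under exogeneity and monotonicity, PN = (RR − 1) / RR = 1 − 1/RR.
PN = (11.42 − 1) / 11.42 = 10.42 / 11.42 ≈ 0.9124

PN ≈ 0.912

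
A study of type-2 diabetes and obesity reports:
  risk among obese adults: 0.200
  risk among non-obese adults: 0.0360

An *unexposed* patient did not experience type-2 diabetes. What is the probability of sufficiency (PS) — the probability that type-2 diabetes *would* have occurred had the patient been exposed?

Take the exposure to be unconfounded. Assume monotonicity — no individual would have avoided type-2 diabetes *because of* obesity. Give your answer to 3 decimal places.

PS ≈ 0.170

Let p₁ = 0.2, p₀ = 0.036.
Under exogeneity and monotonicity, PS = (p₁ − p₀) / (1 − p₀).
PS = (0.2 − 0.036) / (1 − 0.036) = 0.164 / 0.964 ≈ 0.1701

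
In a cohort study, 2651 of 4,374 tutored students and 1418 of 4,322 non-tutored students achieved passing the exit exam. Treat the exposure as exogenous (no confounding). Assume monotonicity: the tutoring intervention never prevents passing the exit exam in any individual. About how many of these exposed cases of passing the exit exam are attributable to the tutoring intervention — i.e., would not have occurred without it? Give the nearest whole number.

about 1216 cases

p₁ = P(outcome | exposed) = 2651/4374 = 0.60608
p₀ = P(outcome | unexposed) = 1418/4322 = 0.32809
PN = (p₁ − p₀)/p₁ = (0.60608 − 0.32809) / 0.60608 ≈ 0.45867.
Attributable cases ≈ PN × (exposed cases) = 0.45867 × 2651 ≈ 1215.94.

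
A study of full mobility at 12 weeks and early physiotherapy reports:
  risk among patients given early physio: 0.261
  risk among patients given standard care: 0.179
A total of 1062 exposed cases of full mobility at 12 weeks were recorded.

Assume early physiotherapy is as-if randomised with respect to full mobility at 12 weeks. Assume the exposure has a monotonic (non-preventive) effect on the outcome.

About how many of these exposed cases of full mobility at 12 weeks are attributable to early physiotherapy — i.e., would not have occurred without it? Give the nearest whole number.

Let p₁ = 0.261, p₀ = 0.179.
PN = (p₁ − p₀)/p₁ = (0.261 − 0.179) / 0.261 ≈ 0.31418.
Attributable cases ≈ PN × (exposed cases) = 0.31418 × 1062 ≈ 333.66.

about 334 cases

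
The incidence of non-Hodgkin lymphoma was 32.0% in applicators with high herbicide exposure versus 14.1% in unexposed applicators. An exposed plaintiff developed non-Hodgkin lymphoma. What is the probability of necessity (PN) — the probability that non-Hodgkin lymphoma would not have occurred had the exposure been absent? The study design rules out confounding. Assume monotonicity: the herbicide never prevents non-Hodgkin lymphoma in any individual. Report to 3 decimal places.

PN ≈ 0.559

p₁ = 0.32, p₀ = 0.141.
Under exogeneity and monotonicity, PN = (p₁ − p₀) / p₁.
PN = (0.32 − 0.141) / 0.32 = 0.179 / 0.32 ≈ 0.5594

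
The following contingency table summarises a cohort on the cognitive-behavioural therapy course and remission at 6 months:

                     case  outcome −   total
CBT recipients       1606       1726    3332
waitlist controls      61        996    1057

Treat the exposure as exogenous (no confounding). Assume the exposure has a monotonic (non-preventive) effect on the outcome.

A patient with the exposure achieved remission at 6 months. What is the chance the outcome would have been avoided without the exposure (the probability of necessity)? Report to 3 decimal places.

PN ≈ 0.880

p₁ = P(outcome | exposed) = 1606/3332 = 0.48199
p₀ = P(outcome | unexposed) = 61/1057 = 0.057711
Under exogeneity and monotonicity, PN = (p₁ − p₀)/p₁.
PN = (0.48199 − 0.057711) / 0.48199 ≈ 0.8803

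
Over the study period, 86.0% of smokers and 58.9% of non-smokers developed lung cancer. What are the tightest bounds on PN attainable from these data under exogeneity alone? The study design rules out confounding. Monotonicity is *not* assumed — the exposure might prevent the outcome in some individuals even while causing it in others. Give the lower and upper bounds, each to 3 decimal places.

p₁ = 0.86, p₀ = 0.589.
Under exogeneity alone the bounds on PN are max{0,(p₁−p₀)/p₁} ≤ PN ≤ min{1,(1−p₀)/p₁}.
  lower = (p₁ − p₀)/p₁ = 0.271 / 0.86 ≈ 0.3151
  upper = min{1, (1 − p₀)/p₁} = 0.411 / 0.86 ≈ 0.4779

0.315 ≤ PN ≤ 0.478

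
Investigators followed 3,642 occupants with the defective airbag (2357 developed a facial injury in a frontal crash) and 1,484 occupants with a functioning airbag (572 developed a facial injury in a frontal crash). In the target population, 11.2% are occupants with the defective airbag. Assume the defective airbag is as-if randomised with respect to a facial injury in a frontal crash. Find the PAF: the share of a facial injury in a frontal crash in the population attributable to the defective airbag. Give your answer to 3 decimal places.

p₁ = P(outcome | exposed) = 2357/3642 = 0.64717
p₀ = P(outcome | unexposed) = 572/1484 = 0.38544
Overall risk P(Y=1) = π·p₁ + (1−π)·p₀ = 0.112×0.64717 + 0.888×0.38544 = 0.41476.
Under exogeneity, PAF = [P(Y=1) − p₀] / P(Y=1).
PAF = (0.41476 − 0.38544) / 0.41476 ≈ 0.0707

PAF ≈ 0.071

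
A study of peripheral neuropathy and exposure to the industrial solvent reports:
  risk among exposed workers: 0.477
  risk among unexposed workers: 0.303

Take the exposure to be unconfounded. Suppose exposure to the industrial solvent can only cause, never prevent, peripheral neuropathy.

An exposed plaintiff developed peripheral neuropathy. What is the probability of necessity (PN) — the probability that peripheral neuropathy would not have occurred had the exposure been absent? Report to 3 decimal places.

PN ≈ 0.365

Let p₁ = 0.477, p₀ = 0.303.
Under exogeneity and monotonicity, PN = (p₁ − p₀) / p₁.
PN = (0.477 − 0.303) / 0.477 = 0.174 / 0.477 ≈ 0.3648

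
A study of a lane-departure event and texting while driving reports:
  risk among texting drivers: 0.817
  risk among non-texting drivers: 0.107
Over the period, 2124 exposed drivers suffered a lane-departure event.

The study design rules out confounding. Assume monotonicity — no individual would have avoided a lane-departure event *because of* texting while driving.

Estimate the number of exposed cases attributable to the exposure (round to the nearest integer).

about 1846 cases

Let p₁ = 0.817, p₀ = 0.107.
PN = (p₁ − p₀)/p₁ = (0.817 − 0.107) / 0.817 ≈ 0.86903.
Attributable cases ≈ PN × (exposed cases) = 0.86903 × 2124 ≈ 1845.83.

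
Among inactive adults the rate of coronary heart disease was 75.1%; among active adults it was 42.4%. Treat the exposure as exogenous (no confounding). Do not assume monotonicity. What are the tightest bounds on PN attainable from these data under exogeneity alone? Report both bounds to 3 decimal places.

0.435 ≤ PN ≤ 0.767

p₁ = 0.751, p₀ = 0.424.
Under exogeneity alone the bounds on PN are max{0,(p₁−p₀)/p₁} ≤ PN ≤ min{1,(1−p₀)/p₁}.
  lower = (p₁ − p₀)/p₁ = 0.327 / 0.751 ≈ 0.4354
  upper = min{1, (1 − p₀)/p₁} = 0.576 / 0.751 ≈ 0.7670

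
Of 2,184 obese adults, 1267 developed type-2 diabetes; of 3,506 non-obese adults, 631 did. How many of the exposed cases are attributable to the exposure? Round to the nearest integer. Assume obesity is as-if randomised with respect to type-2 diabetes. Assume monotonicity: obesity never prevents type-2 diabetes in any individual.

about 874 cases

p₁ = P(outcome | exposed) = 1267/2184 = 0.58013
p₀ = P(outcome | unexposed) = 631/3506 = 0.17998
PN = (p₁ − p₀)/p₁ = (0.58013 − 0.17998) / 0.58013 ≈ 0.68976.
Attributable cases ≈ PN × (exposed cases) = 0.68976 × 1267 ≈ 873.93.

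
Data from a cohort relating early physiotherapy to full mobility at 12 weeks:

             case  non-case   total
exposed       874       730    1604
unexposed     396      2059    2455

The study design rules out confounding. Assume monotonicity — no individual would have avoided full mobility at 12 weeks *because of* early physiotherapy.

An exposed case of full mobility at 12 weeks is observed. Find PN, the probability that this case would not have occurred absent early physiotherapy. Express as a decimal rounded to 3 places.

PN ≈ 0.704

p₁ = P(outcome | exposed) = 874/1604 = 0.54489
p₀ = P(outcome | unexposed) = 396/2455 = 0.1613
Under exogeneity and monotonicity, PN = (p₁ − p₀) / p₁.
PN = (0.54489 − 0.1613) / 0.54489 = 0.38358 / 0.54489 ≈ 0.7040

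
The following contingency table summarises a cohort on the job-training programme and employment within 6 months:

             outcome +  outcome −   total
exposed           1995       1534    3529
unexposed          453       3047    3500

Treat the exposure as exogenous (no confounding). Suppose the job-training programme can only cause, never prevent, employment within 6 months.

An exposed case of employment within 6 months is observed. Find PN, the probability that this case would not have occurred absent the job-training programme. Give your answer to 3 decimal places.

p₁ = P(outcome | exposed) = 1995/3529 = 0.56532
p₀ = P(outcome | unexposed) = 453/3500 = 0.12943
Under exogeneity and monotonicity, PN = (p₁ − p₀)/p₁.
PN = (0.56532 − 0.12943) / 0.56532 ≈ 0.7711

PN ≈ 0.771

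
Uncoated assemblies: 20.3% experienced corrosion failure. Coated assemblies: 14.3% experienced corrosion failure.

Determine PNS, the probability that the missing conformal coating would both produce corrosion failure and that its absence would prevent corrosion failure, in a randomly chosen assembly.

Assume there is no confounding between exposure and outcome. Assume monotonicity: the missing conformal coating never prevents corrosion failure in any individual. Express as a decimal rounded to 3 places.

p₁ = 0.203, p₀ = 0.143.
Under exogeneity and monotonicity, PNS = p₁ − p₀.
PNS = 0.203 − 0.143 = 0.06

PNS ≈ 0.060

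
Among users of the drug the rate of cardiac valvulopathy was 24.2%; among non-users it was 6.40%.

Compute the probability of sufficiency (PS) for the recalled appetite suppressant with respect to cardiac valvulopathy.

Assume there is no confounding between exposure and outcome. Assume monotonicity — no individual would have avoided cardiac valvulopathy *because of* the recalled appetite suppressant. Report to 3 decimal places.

PS ≈ 0.190

p₁ = 0.242, p₀ = 0.064.
Under exogeneity and monotonicity, PS = (p₁ − p₀) / (1 − p₀).
PS = (0.242 − 0.064) / (1 − 0.064) = 0.178 / 0.936 ≈ 0.1902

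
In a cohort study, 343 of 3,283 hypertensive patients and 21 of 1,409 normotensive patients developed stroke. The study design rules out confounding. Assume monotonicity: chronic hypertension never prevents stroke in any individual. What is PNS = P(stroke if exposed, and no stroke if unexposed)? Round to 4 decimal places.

PNS ≈ 0.0896

p₁ = P(outcome | exposed) = 343/3283 = 0.10448
p₀ = P(outcome | unexposed) = 21/1409 = 0.014904
Under exogeneity and monotonicity, PNS = p₁ − p₀.
PNS = 0.10448 − 0.014904 = 0.089573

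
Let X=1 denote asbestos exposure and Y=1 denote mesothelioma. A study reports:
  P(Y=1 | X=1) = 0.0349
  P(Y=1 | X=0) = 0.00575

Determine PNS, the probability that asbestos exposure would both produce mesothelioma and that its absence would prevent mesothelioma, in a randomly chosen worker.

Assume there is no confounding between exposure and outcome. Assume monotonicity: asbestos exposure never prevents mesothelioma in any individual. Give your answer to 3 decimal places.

PNS ≈ 0.029

Let p₁ = 0.0349, p₀ = 0.00575.
Under exogeneity and monotonicity, PNS = p₁ − p₀.
PNS = 0.0349 − 0.00575 = 0.02915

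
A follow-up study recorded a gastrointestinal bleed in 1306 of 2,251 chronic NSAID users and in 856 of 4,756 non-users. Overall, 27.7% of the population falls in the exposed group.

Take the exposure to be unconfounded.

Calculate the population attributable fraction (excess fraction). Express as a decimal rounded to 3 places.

p₁ = P(outcome | exposed) = 1306/2251 = 0.58019
p₀ = P(outcome | unexposed) = 856/4756 = 0.17998
Overall risk P(Y=1) = π·p₁ + (1−π)·p₀ = 0.277×0.58019 + 0.723×0.17998 = 0.29084.
Under exogeneity, PAF = [P(Y=1) − p₀] / P(Y=1).
PAF = (0.29084 − 0.17998) / 0.29084 ≈ 0.3812

PAF ≈ 0.381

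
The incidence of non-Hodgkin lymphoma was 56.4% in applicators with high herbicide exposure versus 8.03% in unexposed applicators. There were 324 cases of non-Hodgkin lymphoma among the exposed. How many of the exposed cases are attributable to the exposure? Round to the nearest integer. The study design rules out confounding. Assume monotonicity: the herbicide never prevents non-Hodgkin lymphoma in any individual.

p₁ = 0.564, p₀ = 0.0803.
PN = (p₁ − p₀)/p₁ = (0.564 − 0.0803) / 0.564 ≈ 0.85762.
Attributable cases ≈ PN × (exposed cases) = 0.85762 × 324 ≈ 277.87.

about 278 cases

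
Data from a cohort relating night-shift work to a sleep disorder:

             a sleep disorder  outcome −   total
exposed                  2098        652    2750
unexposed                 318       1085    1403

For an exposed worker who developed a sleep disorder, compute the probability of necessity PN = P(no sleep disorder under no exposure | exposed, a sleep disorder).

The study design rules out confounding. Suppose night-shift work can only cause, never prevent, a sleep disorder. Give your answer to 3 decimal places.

p₁ = P(outcome | exposed) = 2098/2750 = 0.76291
p₀ = P(outcome | unexposed) = 318/1403 = 0.22666
Under exogeneity and monotonicity, PN = (p₁ − p₀)/p₁.
PN = (0.76291 − 0.22666) / 0.76291 ≈ 0.7029

PN ≈ 0.703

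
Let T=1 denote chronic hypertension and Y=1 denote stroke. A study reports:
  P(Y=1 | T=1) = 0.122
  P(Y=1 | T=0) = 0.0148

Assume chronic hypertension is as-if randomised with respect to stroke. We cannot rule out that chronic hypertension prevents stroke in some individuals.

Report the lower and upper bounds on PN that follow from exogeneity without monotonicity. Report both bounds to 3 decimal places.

Let p₁ = 0.122, p₀ = 0.0148.
Under exogeneity alone the bounds on PN are max{0,(p₁−p₀)/p₁} ≤ PN ≤ min{1,(1−p₀)/p₁}.
  lower = (p₁ − p₀)/p₁ = 0.1072 / 0.122 ≈ 0.8787
  upper = min{1, (1 − p₀)/p₁} = 0.9852 / 0.122 ≈ 8.0754 → capped at 1

0.879 ≤ PN ≤ 1.000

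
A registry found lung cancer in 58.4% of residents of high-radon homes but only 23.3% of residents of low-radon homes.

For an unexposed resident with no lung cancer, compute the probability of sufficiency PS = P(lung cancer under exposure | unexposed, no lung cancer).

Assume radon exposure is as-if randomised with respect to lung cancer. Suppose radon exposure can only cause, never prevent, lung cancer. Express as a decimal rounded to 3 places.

p₁ = 0.584, p₀ = 0.233.
Under exogeneity and monotonicity, PS = (p₁ − p₀) / (1 − p₀).
PS = (0.584 − 0.233) / (1 − 0.233) = 0.351 / 0.767 ≈ 0.4576

PS ≈ 0.458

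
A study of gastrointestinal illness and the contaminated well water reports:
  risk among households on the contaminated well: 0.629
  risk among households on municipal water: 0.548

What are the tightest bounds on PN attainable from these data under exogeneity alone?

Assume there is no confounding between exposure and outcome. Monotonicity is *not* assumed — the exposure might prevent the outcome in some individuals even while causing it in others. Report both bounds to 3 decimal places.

Let p₁ = 0.629, p₀ = 0.548.
Under exogeneity alone the bounds on PN are max{0,(p₁−p₀)/p₁} ≤ PN ≤ min{1,(1−p₀)/p₁}.
  lower = (p₁ − p₀)/p₁ = 0.081 / 0.629 ≈ 0.1288
  upper = min{1, (1 − p₀)/p₁} = 0.452 / 0.629 ≈ 0.7186

0.129 ≤ PN ≤ 0.719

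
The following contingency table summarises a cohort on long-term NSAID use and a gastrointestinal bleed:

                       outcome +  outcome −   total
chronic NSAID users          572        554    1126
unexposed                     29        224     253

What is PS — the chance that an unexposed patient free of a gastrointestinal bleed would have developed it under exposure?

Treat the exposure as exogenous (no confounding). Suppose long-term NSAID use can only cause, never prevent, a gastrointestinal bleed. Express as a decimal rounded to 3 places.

p₁ = P(outcome | exposed) = 572/1126 = 0.50799
p₀ = P(outcome | unexposed) = 29/253 = 0.11462
Under exogeneity and monotonicity, PS = (p₁ − p₀)/(1 − p₀).
PS = (0.50799 − 0.11462) / 0.88538 ≈ 0.4443

PS ≈ 0.444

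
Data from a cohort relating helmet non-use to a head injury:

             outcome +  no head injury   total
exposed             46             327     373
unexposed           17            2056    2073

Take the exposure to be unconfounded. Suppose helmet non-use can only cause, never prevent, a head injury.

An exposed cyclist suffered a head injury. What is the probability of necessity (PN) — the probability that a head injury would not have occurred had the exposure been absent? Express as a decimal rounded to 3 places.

PN ≈ 0.934

p₁ = P(outcome | exposed) = 46/373 = 0.12332
p₀ = P(outcome | unexposed) = 17/2073 = 0.0082007
Under exogeneity and monotonicity, PN = (p₁ − p₀)/p₁.
PN = (0.12332 − 0.0082007) / 0.12332 ≈ 0.9335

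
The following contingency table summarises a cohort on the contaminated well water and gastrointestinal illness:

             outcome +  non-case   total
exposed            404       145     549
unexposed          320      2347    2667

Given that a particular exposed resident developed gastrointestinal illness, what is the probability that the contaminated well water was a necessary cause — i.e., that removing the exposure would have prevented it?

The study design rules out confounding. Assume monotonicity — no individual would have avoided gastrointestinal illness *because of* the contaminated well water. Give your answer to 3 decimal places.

PN ≈ 0.837

p₁ = P(outcome | exposed) = 404/549 = 0.73588
p₀ = P(outcome | unexposed) = 320/2667 = 0.11999
Under exogeneity and monotonicity, PN = (p₁ − p₀)/p₁.
PN = (0.73588 − 0.11999) / 0.73588 ≈ 0.8370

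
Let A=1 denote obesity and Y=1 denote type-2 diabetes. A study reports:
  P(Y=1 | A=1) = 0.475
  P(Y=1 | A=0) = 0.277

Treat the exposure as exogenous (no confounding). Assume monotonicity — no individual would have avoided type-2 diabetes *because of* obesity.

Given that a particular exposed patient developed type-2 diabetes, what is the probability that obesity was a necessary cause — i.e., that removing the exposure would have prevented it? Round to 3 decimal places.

Let p₁ = 0.475, p₀ = 0.277.
Under exogeneity and monotonicity, PN = (p₁ − p₀) / p₁.
PN = (0.475 − 0.277) / 0.475 = 0.198 / 0.475 ≈ 0.4168

PN ≈ 0.417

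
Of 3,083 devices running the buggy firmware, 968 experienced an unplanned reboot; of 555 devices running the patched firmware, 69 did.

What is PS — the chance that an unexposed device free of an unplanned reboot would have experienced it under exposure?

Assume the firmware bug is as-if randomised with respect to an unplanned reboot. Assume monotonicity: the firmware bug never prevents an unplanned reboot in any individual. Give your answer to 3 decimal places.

PS ≈ 0.217

p₁ = P(outcome | exposed) = 968/3083 = 0.31398
p₀ = P(outcome | unexposed) = 69/555 = 0.12432
Under exogeneity and monotonicity, PS = (p₁ − p₀) / (1 − p₀).
PS = (0.31398 − 0.12432) / (1 − 0.12432) = 0.18966 / 0.87568 ≈ 0.2166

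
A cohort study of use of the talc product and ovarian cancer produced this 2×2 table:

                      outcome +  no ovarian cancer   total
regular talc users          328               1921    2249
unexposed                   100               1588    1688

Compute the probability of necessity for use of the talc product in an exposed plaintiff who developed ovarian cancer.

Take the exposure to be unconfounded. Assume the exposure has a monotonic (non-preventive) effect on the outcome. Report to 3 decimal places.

p₁ = P(outcome | exposed) = 328/2249 = 0.14584
p₀ = P(outcome | unexposed) = 100/1688 = 0.059242
Under exogeneity and monotonicity, PN = (p₁ − p₀) / p₁.
PN = (0.14584 − 0.059242) / 0.14584 = 0.086601 / 0.14584 ≈ 0.5938

PN ≈ 0.594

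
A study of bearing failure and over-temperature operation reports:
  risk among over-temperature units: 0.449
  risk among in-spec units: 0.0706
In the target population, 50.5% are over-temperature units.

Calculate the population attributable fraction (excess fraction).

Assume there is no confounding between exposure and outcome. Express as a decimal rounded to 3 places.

PAF ≈ 0.730

Let p₁ = 0.449, p₀ = 0.0706.
Overall risk P(Y=1) = π·p₁ + (1−π)·p₀ = 0.505×0.449 + 0.495×0.0706 = 0.26169.
Under exogeneity, PAF = [P(Y=1) − p₀] / P(Y=1).
PAF = (0.26169 − 0.0706) / 0.26169 ≈ 0.7302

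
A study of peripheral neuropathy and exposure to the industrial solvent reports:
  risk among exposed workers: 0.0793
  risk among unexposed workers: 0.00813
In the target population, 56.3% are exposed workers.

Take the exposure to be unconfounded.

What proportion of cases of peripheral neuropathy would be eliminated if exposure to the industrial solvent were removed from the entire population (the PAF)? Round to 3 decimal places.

Let p₁ = 0.0793, p₀ = 0.00813.
Overall risk P(Y=1) = π·p₁ + (1−π)·p₀ = 0.563×0.0793 + 0.437×0.00813 = 0.048199.
Under exogeneity, PAF = [P(Y=1) − p₀] / P(Y=1).
PAF = (0.048199 − 0.00813) / 0.048199 ≈ 0.8313

PAF ≈ 0.831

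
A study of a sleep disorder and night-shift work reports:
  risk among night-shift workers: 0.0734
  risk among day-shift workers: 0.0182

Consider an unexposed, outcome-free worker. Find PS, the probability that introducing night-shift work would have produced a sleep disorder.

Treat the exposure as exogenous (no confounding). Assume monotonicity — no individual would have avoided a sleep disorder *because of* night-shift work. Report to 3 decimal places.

Let p₁ = 0.0734, p₀ = 0.0182.
Under exogeneity and monotonicity, PS = (p₁ − p₀) / (1 − p₀).
PS = (0.0734 − 0.0182) / (1 − 0.0182) = 0.0552 / 0.9818 ≈ 0.0562

PS ≈ 0.056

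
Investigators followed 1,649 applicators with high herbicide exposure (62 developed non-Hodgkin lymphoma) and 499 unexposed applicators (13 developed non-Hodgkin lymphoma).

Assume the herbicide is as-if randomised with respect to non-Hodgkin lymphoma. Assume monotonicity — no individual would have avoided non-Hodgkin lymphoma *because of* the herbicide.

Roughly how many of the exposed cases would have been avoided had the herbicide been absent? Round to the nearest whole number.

p₁ = P(outcome | exposed) = 62/1649 = 0.037599
p₀ = P(outcome | unexposed) = 13/499 = 0.026052
PN = (p₁ − p₀)/p₁ = (0.037599 − 0.026052) / 0.037599 ≈ 0.30710.
Attributable cases ≈ PN × (exposed cases) = 0.30710 × 62 ≈ 19.04.

about 19 cases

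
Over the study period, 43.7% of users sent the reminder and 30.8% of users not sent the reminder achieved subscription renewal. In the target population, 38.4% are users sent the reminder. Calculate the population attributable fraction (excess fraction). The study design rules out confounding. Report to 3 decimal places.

PAF ≈ 0.139

p₁ = 0.437, p₀ = 0.308.
Overall risk P(Y=1) = π·p₁ + (1−π)·p₀ = 0.384×0.437 + 0.616×0.308 = 0.35754.
Under exogeneity, PAF = [P(Y=1) − p₀] / P(Y=1).
PAF = (0.35754 − 0.308) / 0.35754 ≈ 0.1385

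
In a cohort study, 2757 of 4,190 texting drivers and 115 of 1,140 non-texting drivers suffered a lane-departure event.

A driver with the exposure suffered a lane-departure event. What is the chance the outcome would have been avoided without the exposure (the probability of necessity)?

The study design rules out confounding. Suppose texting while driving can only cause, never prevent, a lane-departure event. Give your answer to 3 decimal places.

PN ≈ 0.847

p₁ = P(outcome | exposed) = 2757/4190 = 0.658
p₀ = P(outcome | unexposed) = 115/1140 = 0.10088
Under exogeneity and monotonicity, PN = (p₁ − p₀) / p₁.
PN = (0.658 − 0.10088) / 0.658 = 0.55712 / 0.658 ≈ 0.8467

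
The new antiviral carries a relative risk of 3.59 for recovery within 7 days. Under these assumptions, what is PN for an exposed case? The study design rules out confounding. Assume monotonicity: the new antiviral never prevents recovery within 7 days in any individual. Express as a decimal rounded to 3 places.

Under exogeneity and monotonicity, PN = (RR − 1) / RR = 1 − 1/RR.
PN = (3.59 − 1) / 3.59 = 2.59 / 3.59 ≈ 0.7214

PN ≈ 0.721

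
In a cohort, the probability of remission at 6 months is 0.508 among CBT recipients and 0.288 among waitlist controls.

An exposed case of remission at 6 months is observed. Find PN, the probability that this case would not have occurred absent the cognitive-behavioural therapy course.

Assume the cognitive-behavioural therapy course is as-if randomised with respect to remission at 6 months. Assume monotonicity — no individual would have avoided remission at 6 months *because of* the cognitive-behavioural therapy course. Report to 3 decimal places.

Let p₁ = 0.508, p₀ = 0.288.
Under exogeneity and monotonicity, PN = (p₁ − p₀) / p₁.
PN = (0.508 − 0.288) / 0.508 = 0.22 / 0.508 ≈ 0.4331

PN ≈ 0.433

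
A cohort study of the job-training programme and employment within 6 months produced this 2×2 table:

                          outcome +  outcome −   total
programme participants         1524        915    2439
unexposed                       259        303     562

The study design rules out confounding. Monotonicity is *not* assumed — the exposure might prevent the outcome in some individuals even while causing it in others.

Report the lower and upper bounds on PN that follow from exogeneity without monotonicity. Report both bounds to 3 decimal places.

p₁ = P(outcome | exposed) = 1524/2439 = 0.62485
p₀ = P(outcome | unexposed) = 259/562 = 0.46085
Under exogeneity alone the bounds on PN are max{0,(p₁−p₀)/p₁} ≤ PN ≤ min{1,(1−p₀)/p₁}.
  lower = (p₁ − p₀)/p₁ = 0.16399 / 0.62485 ≈ 0.2625
  upper = min{1, (1 − p₀)/p₁} = 0.53915 / 0.62485 ≈ 0.8628

0.262 ≤ PN ≤ 0.863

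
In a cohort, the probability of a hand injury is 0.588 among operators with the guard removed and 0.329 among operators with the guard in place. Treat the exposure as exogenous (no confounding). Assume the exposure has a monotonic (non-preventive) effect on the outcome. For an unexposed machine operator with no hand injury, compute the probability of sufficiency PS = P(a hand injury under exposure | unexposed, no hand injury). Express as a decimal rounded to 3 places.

Let p₁ = 0.588, p₀ = 0.329.
Under exogeneity and monotonicity, PS = (p₁ − p₀) / (1 − p₀).
PS = (0.588 − 0.329) / (1 − 0.329) = 0.259 / 0.671 ≈ 0.3860

PS ≈ 0.386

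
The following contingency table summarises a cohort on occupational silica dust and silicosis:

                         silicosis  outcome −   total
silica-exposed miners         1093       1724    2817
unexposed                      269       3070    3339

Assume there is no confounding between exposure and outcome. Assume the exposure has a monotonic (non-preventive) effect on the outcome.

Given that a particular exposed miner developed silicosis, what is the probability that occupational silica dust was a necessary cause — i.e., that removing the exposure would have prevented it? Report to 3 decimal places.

p₁ = P(outcome | exposed) = 1093/2817 = 0.388
p₀ = P(outcome | unexposed) = 269/3339 = 0.080563
Under exogeneity and monotonicity, PN = (p₁ − p₀) / p₁.
PN = (0.388 − 0.080563) / 0.388 = 0.30744 / 0.388 ≈ 0.7924

PN ≈ 0.792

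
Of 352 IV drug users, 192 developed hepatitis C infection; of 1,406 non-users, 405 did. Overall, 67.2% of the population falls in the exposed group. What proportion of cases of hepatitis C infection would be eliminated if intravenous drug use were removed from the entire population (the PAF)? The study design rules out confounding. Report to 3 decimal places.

p₁ = P(outcome | exposed) = 192/352 = 0.54545
p₀ = P(outcome | unexposed) = 405/1406 = 0.28805
Overall risk P(Y=1) = π·p₁ + (1−π)·p₀ = 0.672×0.54545 + 0.328×0.28805 = 0.46103.
Under exogeneity, PAF = [P(Y=1) − p₀] / P(Y=1).
PAF = (0.46103 − 0.28805) / 0.46103 ≈ 0.3752

PAF ≈ 0.375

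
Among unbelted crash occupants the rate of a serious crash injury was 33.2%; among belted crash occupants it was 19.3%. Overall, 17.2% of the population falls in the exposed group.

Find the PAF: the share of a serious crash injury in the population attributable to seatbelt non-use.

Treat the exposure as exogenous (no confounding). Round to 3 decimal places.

p₁ = 0.332, p₀ = 0.193.
Overall risk P(Y=1) = π·p₁ + (1−π)·p₀ = 0.172×0.332 + 0.828×0.193 = 0.21691.
Under exogeneity, PAF = [P(Y=1) − p₀] / P(Y=1).
PAF = (0.21691 − 0.193) / 0.21691 ≈ 0.1102

PAF ≈ 0.110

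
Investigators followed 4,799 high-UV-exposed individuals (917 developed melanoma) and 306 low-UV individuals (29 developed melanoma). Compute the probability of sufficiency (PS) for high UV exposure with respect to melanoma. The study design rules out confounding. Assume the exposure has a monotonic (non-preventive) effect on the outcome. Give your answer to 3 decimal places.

p₁ = P(outcome | exposed) = 917/4799 = 0.19108
p₀ = P(outcome | unexposed) = 29/306 = 0.094771
Under exogeneity and monotonicity, PS = (p₁ − p₀) / (1 − p₀).
PS = (0.19108 − 0.094771) / (1 − 0.094771) = 0.09631 / 0.90523 ≈ 0.1064

PS ≈ 0.106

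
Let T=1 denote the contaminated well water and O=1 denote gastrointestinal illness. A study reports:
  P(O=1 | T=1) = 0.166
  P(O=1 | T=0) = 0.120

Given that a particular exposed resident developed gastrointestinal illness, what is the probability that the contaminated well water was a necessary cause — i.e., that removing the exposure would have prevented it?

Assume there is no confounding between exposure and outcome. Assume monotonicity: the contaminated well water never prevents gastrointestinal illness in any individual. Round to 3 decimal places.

Let p₁ = 0.166, p₀ = 0.12.
Under exogeneity and monotonicity, PN = (p₁ − p₀) / p₁.
PN = (0.166 − 0.12) / 0.166 = 0.046 / 0.166 ≈ 0.2771

PN ≈ 0.277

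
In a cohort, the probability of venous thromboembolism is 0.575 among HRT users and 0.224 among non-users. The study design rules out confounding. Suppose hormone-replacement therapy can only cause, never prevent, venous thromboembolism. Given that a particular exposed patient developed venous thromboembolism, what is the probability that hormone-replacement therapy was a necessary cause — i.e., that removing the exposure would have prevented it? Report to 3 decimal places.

Let p₁ = 0.575, p₀ = 0.224.
Under exogeneity and monotonicity, PN = (p₁ − p₀) / p₁.
PN = (0.575 − 0.224) / 0.575 = 0.351 / 0.575 ≈ 0.6104

PN ≈ 0.610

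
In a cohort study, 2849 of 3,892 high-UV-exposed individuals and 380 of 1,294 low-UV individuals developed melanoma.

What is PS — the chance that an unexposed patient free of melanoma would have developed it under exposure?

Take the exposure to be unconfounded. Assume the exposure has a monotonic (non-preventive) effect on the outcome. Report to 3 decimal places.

PS ≈ 0.621

p₁ = P(outcome | exposed) = 2849/3892 = 0.73201
p₀ = P(outcome | unexposed) = 380/1294 = 0.29366
Under exogeneity and monotonicity, PS = (p₁ − p₀) / (1 − p₀).
PS = (0.73201 − 0.29366) / (1 − 0.29366) = 0.43835 / 0.70634 ≈ 0.6206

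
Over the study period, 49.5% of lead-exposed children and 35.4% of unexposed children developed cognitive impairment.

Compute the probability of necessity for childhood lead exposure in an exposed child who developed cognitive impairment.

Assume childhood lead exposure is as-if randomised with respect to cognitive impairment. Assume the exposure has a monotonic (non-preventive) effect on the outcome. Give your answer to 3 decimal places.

PN ≈ 0.285

p₁ = 0.495, p₀ = 0.354.
Under exogeneity and monotonicity, PN = (p₁ − p₀) / p₁.
PN = (0.495 − 0.354) / 0.495 = 0.141 / 0.495 ≈ 0.2848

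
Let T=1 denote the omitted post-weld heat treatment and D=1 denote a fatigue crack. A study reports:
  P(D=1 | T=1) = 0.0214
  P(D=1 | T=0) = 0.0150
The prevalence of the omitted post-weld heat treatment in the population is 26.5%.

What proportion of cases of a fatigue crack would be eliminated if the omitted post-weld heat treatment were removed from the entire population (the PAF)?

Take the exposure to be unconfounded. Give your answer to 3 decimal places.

Let p₁ = 0.0214, p₀ = 0.015.
Overall risk P(Y=1) = π·p₁ + (1−π)·p₀ = 0.265×0.0214 + 0.735×0.015 = 0.016696.
Under exogeneity, PAF = [P(Y=1) − p₀] / P(Y=1).
PAF = (0.016696 − 0.015) / 0.016696 ≈ 0.1016

PAF ≈ 0.102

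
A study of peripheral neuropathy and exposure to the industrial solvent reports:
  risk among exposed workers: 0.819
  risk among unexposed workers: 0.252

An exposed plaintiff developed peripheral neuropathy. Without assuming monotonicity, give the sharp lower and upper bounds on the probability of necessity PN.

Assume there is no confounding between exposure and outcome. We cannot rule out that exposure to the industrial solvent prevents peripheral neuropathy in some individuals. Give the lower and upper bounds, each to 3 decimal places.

Let p₁ = 0.819, p₀ = 0.252.
Under exogeneity alone the bounds on PN are max{0,(p₁−p₀)/p₁} ≤ PN ≤ min{1,(1−p₀)/p₁}.
  lower = (p₁ − p₀)/p₁ = 0.567 / 0.819 ≈ 0.6923
  upper = min{1, (1 − p₀)/p₁} = 0.748 / 0.819 ≈ 0.9133

0.692 ≤ PN ≤ 0.913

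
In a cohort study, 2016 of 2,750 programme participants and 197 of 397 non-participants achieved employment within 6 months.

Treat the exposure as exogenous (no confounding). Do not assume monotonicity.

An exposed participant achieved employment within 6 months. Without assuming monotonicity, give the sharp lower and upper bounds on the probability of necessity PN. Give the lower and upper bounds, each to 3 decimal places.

p₁ = P(outcome | exposed) = 2016/2750 = 0.73309
p₀ = P(outcome | unexposed) = 197/397 = 0.49622
Under exogeneity alone the bounds on PN are max{0,(p₁−p₀)/p₁} ≤ PN ≤ min{1,(1−p₀)/p₁}.
  lower = (p₁ − p₀)/p₁ = 0.23687 / 0.73309 ≈ 0.3231
  upper = min{1, (1 − p₀)/p₁} = 0.50378 / 0.73309 ≈ 0.6872

0.323 ≤ PN ≤ 0.687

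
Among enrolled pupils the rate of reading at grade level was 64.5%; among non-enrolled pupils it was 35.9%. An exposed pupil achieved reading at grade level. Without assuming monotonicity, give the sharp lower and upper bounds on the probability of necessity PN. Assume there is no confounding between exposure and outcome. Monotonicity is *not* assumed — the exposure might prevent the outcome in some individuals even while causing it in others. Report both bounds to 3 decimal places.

p₁ = 0.645, p₀ = 0.359.
Under exogeneity alone the bounds on PN are max{0,(p₁−p₀)/p₁} ≤ PN ≤ min{1,(1−p₀)/p₁}.
  lower = (p₁ − p₀)/p₁ = 0.286 / 0.645 ≈ 0.4434
  upper = min{1, (1 − p₀)/p₁} = 0.641 / 0.645 ≈ 0.9938

0.443 ≤ PN ≤ 0.994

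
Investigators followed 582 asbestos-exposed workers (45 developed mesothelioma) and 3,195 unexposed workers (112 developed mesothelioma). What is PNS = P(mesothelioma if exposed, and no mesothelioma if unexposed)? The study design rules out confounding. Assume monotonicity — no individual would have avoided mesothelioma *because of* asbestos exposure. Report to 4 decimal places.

p₁ = P(outcome | exposed) = 45/582 = 0.07732
p₀ = P(outcome | unexposed) = 112/3195 = 0.035055
Under exogeneity and monotonicity, PNS = p₁ − p₀.
PNS = 0.07732 − 0.035055 = 0.042265

PNS ≈ 0.0423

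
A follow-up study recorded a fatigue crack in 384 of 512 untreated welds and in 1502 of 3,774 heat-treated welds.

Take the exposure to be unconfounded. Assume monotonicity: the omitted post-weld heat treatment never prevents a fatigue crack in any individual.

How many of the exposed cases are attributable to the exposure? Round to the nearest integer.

p₁ = P(outcome | exposed) = 384/512 = 0.75
p₀ = P(outcome | unexposed) = 1502/3774 = 0.39799
PN = (p₁ − p₀)/p₁ = (0.75 − 0.39799) / 0.75 ≈ 0.46935.
Attributable cases ≈ PN × (exposed cases) = 0.46935 × 384 ≈ 180.23.

about 180 cases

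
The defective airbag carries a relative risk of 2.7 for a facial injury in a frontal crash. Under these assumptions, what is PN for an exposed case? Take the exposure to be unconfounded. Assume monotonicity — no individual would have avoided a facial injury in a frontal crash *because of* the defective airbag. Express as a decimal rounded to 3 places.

PN ≈ 0.630

Under exogeneity and monotonicity, PN = (RR − 1) / RR = 1 − 1/RR.
PN = (2.7 − 1) / 2.7 = 1.7 / 2.7 ≈ 0.6296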